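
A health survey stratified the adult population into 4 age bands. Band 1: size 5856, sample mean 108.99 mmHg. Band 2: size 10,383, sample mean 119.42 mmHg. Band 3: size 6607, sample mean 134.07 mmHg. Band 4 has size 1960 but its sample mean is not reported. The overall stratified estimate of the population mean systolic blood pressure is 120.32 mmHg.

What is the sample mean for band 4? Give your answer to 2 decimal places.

Σ Nₕx̄ₕ = N·μ, so 1960·x̄_4 = 24806·120.32 − (5856·108.99 + 10383·119.42 + 6607·134.07).
= 2984657.92 − 2763983.79 = 220674.13.
x̄_4 = 220674.13 / 1960 = 112.5888... → 112.59.

112.59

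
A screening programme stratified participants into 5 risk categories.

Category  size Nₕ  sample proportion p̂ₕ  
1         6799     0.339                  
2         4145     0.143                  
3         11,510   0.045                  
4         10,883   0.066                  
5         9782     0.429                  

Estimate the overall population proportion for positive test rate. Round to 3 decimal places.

0.193

N = 6799 + 4145 + 11510 + 10883 + 9782 = 43119.
Overall proportion = Σ (Nₕ/N)·p̂ₕ.
Σ Nₕp̂ₕ = 2304.861 + 592.735 + 517.95 + 718.278 + 4196.478 = 8330.302.
8330.302 / 43119 = 0.19319... → 0.193.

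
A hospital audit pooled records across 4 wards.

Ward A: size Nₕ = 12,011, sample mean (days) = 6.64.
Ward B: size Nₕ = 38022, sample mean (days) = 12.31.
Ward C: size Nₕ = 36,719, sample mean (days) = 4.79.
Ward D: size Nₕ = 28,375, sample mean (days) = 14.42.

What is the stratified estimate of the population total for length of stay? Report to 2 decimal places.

A: 12011·6.64 = 79753.04
B: 38022·12.31 = 468050.82
C: 36719·4.79 = 175884.01
D: 28375·14.42 = 409167.5
τ̂ = Σ Nₕx̄ₕ = 1132855.37.

1132855.37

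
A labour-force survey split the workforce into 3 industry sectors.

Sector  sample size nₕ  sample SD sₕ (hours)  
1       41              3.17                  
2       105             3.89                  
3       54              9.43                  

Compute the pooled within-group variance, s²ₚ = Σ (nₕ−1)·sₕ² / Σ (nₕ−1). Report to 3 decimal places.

1: (41−1)·3.17² = 40·10.0489 = 401.956
2: (105−1)·3.89² = 104·15.1321 = 1573.7384
3: (54−1)·9.43² = 53·88.9249 = 4713.0197
Numerator = 6688.7141; denominator = Σ(nₕ−1) = 197.
s²ₚ = 6688.7141/197 = 33.95286... → 33.953.

33.953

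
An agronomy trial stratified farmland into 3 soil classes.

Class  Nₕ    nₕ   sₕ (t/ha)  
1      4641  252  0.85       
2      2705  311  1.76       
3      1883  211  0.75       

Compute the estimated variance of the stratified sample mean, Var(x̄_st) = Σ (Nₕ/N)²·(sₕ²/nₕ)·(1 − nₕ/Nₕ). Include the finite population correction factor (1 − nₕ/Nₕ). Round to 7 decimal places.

N = 9229; Wₕ = Nₕ/N.
class 1: (4641/9229)²·0.85²/252·(1 − 252/4641) = 0.0006856542
class 2: (2705/9229)²·1.76²/311·(1 − 311/2705) = 0.0007572636
class 3: (1883/9229)²·0.75²/211·(1 − 211/1883) = 0.0000985411
Sum = 0.0015414589 → 0.0015415.

0.0015415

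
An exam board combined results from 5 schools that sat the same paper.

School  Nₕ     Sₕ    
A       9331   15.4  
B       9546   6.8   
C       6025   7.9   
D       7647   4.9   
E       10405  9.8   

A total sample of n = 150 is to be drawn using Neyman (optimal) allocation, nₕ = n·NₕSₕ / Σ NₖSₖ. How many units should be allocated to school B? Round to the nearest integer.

25

Σ NₕSₕ = 9331·15.4 + 9546·6.8 + 6025·7.9 + 7647·4.9 + 10405·9.8 = 395647.
Share for B: 64912.8/395647 = 0.16407.
n_B = 150 × 0.16407 = 24.610... → 25.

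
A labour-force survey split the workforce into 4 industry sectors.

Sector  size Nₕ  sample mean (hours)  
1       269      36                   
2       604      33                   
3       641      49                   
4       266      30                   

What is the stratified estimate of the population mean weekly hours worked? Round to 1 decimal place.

N = 269 + 604 + 641 + 266 = 1780.
The stratified mean weights each stratum mean by its population share Nₕ/N.
Σ Nₕx̄ₕ = 269·36 + 604·33 + 641·49 + 266·30 = 9684 + 19932 + 31409 + 7980 = 69005.
Divide by N: 69005 / 1780 = 38.767... → 38.8.

38.8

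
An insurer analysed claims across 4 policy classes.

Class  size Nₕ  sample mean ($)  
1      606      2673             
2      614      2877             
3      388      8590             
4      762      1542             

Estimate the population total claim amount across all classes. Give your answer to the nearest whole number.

1: 606·2673 = 1619838
2: 614·2877 = 1766478
3: 388·8590 = 3332920
4: 762·1542 = 1175004
τ̂ = Σ Nₕx̄ₕ = 7894240.

7894240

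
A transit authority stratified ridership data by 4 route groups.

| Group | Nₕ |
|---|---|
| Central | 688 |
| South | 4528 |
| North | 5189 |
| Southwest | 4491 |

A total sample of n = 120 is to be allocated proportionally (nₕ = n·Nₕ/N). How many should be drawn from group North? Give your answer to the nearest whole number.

42

Share of group North = 5189/14896 = 0.34835.
Allocate 120 × 0.34835 = 41.802... → 42.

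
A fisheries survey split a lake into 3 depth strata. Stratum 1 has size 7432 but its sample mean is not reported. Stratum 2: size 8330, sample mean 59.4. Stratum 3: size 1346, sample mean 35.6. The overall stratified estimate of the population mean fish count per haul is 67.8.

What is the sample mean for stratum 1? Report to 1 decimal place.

83.0

N = 7432 + 8330 + 1346 = 17108.
Overall total = μ·N = 67.8·17108 = 1159922.4.
Subtract the known strata: 8330·59.4 + 1346·35.6 = 542719.6.
Remaining total for stratum 1: 1159922.4 − 542719.6 = 617202.8.
Divide by its size: 617202.8 / 7432 = 83.047... → 83.0.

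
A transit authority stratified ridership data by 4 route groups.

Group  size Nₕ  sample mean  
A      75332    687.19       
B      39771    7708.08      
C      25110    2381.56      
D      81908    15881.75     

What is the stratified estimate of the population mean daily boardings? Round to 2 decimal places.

N = 75332 + 39771 + 25110 + 81908 = 222121.
The stratified mean weights each stratum mean by its population share Nₕ/N.
Σ Nₕx̄ₕ = 75332·687.19 + 39771·7708.08 + 25110·2381.56 + 81908·15881.75 = 51767397.08 + 306558049.68 + 59800971.6 + 1300842379 = 1718968797.36.
Divide by N: 1718968797.36 / 222121 = 7738.8847... → 7738.88.

7738.88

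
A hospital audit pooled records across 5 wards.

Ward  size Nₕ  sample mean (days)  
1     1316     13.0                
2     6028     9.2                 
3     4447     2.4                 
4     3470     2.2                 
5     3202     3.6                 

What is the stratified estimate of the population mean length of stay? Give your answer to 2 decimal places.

x̄_st = (Σ Nₕx̄ₕ) / (Σ Nₕ) = (1316·13.0 + 6028·9.2 + 4447·2.4 + 3470·2.2 + 3202·3.6) / 18463
= 102399.6 / 18463 = 5.5462... → 5.55.

5.55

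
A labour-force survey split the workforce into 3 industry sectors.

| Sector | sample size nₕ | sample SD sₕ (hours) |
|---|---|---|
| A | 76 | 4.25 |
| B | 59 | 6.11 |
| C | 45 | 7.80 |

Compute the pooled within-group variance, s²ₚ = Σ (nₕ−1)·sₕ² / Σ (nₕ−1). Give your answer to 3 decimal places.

Degrees of freedom: 75 + 58 + 44 = 177.
Σ(nₕ−1)sₕ² = 75·18.0625 + 58·37.3321 + 44·60.84 = 6196.9093.
s²ₚ = 6196.9093 / 177 = 35.01079... → 35.011.

35.011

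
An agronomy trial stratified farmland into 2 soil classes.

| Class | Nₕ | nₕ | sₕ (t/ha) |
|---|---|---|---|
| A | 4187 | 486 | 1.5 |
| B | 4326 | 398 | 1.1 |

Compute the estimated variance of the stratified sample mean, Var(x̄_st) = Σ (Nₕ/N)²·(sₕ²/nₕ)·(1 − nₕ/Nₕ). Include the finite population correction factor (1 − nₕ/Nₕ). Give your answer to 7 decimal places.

N = 8513. Term for each stratum: Wₕ²sₕ²/nₕ·(1−nₕ/Nₕ).
Var(x̄_st) = 0.0009899267 + 0.0007128449 = 0.0017027715 → 0.0017028.

0.0017028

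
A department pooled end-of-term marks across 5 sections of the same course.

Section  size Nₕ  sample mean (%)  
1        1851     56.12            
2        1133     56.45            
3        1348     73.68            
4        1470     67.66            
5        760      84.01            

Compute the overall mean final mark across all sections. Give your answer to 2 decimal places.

N = 1851 + 1133 + 1348 + 1470 + 760 = 6562.
Weight each subgroup mean by Nₕ/N and sum.
Σ Nₕx̄ₕ = 1851·56.12 + 1133·56.45 + 1348·73.68 + 1470·67.66 + 760·84.01 = 103878.12 + 63957.85 + 99320.64 + 99460.2 + 63847.6 = 430464.41.
Divide by N: 430464.41 / 6562 = 65.5996... → 65.60.

65.60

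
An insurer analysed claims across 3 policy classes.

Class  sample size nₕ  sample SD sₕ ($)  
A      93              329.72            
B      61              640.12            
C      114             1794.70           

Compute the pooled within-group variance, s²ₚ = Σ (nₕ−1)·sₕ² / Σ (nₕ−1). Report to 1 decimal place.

A: (93−1)·329.72² = 92·108715.2784 = 10001805.6128
B: (61−1)·640.12² = 60·409753.6144 = 24585216.864
C: (114−1)·1794.70² = 113·3220948.09 = 363967134.17
Numerator = 398554156.6468; denominator = Σ(nₕ−1) = 265.
s²ₚ = 398554156.6468/265 = 1503977.950... → 1503977.9.

1503977.9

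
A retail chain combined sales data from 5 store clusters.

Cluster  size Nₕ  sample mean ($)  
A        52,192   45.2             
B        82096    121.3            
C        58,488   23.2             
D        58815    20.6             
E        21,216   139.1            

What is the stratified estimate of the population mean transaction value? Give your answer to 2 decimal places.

65.38

N = 52192 + 82096 + 58488 + 58815 + 21216 = 272807.
Weight each subgroup mean by Nₕ/N and sum.
Σ Nₕx̄ₕ = 52192·45.2 + 82096·121.3 + 58488·23.2 + 58815·20.6 + 21216·139.1 = 2359078.4 + 9958244.8 + 1356921.6 + 1211589 + 2951145.6 = 17836979.4.
Divide by N: 17836979.4 / 272807 = 65.3831... → 65.38.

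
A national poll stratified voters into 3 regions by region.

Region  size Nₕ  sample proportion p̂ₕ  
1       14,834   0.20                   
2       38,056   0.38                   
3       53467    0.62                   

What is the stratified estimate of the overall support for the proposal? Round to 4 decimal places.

0.4755

N = 14834 + 38056 + 53467 = 106357.
Overall proportion = Σ (Nₕ/N)·p̂ₕ.
Σ Nₕp̂ₕ = 2966.8 + 14461.28 + 33149.54 = 50577.62.
50577.62 / 106357 = 0.475546... → 0.4755.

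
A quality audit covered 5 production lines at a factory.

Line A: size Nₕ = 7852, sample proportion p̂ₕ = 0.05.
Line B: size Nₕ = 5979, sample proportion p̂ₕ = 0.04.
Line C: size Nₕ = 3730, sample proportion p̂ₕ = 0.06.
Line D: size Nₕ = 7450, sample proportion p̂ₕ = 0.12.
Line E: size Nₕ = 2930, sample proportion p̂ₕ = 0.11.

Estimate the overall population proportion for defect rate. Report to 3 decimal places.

Wₕ = Nₕ/N with N = 27941: 0.2810, 0.2140, 0.1335, 0.2666, 0.1049.
p̂_st = 0.2810·0.05 + 0.2140·0.04 + 0.1335·0.06 + 0.2666·0.12 + 0.1049·0.11 ≈ 0.07415... → 0.074.

0.074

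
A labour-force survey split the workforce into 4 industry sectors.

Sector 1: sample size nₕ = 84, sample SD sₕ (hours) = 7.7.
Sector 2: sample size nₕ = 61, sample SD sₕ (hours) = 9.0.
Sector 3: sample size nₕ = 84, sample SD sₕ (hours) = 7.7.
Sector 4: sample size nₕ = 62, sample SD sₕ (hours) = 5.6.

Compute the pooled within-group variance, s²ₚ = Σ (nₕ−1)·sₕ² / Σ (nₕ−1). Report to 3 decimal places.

57.892

Degrees of freedom: 83 + 60 + 83 + 61 = 287.
Σ(nₕ−1)sₕ² = 83·59.29 + 60·81 + 83·59.29 + 61·31.36 = 16615.1.
s²ₚ = 16615.1 / 287 = 57.89233... → 57.892.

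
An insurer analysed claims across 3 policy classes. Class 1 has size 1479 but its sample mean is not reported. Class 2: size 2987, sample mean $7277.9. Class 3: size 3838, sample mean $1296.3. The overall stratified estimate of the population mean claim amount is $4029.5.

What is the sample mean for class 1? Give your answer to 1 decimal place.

4561.7

N = 1479 + 2987 + 3838 = 8304.
Overall total = μ·N = 4029.5·8304 = 33460968.
Subtract the known strata: 2987·7277.9 + 3838·1296.3 = 26714286.7.
Remaining total for class 1: 33460968 − 26714286.7 = 6746681.3.
Divide by its size: 6746681.3 / 1479 = 4561.651... → 4561.7.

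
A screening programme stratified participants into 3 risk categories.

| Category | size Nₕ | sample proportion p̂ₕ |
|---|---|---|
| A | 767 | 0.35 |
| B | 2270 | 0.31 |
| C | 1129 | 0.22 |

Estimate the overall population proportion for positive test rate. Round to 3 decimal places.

N = 767 + 2270 + 1129 = 4166.
Overall proportion = Σ (Nₕ/N)·p̂ₕ.
Σ Nₕp̂ₕ = 268.45 + 703.7 + 248.38 = 1220.53.
1220.53 / 4166 = 0.29297... → 0.293.

0.293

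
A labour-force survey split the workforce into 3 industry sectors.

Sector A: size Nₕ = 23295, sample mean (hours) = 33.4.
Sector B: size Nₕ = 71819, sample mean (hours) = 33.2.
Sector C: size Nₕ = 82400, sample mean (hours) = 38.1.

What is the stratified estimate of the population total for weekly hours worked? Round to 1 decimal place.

6301883.8

A: 23295·33.4 = 778053
B: 71819·33.2 = 2384390.8
C: 82400·38.1 = 3139440
τ̂ = Σ Nₕx̄ₕ = 6301883.8.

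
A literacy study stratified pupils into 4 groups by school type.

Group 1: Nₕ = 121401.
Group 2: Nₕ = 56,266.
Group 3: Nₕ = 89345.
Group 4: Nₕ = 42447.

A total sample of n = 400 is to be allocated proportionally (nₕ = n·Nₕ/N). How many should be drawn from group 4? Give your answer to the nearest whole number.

Share of group 4 = 42447/309459 = 0.13717.
Allocate 400 × 0.13717 = 54.866... → 55.

55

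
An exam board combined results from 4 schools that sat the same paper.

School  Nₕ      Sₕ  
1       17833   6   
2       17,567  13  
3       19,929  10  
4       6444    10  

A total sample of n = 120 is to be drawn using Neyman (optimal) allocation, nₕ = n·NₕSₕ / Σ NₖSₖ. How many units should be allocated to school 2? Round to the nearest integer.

1: NₕSₕ = 17833·6 = 106998
2: NₕSₕ = 17567·13 = 228371
3: NₕSₕ = 19929·10 = 199290
4: NₕSₕ = 6444·10 = 64440
Σ NₕSₕ = 599099.
n_2 = 120·228371/599099 = 45.743... → 46.

46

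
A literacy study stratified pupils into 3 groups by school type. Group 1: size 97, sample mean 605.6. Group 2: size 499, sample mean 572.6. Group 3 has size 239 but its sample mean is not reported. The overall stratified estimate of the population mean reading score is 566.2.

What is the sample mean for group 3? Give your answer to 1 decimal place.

536.8

Σ Nₕx̄ₕ = N·μ, so 239·x̄_3 = 835·566.2 − (97·605.6 + 499·572.6).
= 472777 − 344470.6 = 128306.4.
x̄_3 = 128306.4 / 239 = 536.847... → 536.8.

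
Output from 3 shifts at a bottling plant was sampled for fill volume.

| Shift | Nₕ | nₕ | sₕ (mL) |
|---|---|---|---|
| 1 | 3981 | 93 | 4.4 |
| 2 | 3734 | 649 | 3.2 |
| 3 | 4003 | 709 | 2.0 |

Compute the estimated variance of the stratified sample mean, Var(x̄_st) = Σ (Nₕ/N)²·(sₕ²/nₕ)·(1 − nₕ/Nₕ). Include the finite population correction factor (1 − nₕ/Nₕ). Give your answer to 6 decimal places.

0.025331

N = 11718; Wₕ = Nₕ/N.
shift 1: (3981/11718)²·4.4²/93·(1 − 93/3981) = 0.023465718
shift 2: (3734/11718)²·3.2²/649·(1 − 649/3734) = 0.001323664
shift 3: (4003/11718)²·2.0²/709·(1 − 709/4003) = 0.000541771
Sum = 0.025331153 → 0.025331.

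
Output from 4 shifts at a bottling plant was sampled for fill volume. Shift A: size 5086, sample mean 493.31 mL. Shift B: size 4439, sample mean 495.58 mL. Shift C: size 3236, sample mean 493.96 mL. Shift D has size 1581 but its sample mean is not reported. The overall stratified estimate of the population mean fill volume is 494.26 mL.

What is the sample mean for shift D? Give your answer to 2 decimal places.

494.22

N = 5086 + 4439 + 3236 + 1581 = 14342.
Overall total = μ·N = 494.26·14342 = 7088676.92.
Subtract the known strata: 5086·493.31 + 4439·495.58 + 3236·493.96 = 6307308.84.
Remaining total for shift D: 7088676.92 − 6307308.84 = 781368.08.
Divide by its size: 781368.08 / 1581 = 494.2240... → 494.22.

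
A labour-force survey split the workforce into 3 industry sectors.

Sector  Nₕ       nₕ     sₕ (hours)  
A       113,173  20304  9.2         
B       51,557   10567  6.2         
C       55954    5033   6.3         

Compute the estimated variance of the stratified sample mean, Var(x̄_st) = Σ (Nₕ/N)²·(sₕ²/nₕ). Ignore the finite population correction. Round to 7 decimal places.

N = 220684; Wₕ = Nₕ/N.
sector A: (113173/220684)²·9.2²/20304 = 0.0010963217
sector B: (51557/220684)²·6.2²/10567 = 0.0001985479
sector C: (55954/220684)²·6.3²/5033 = 0.0005069612
Sum = 0.0018018308 → 0.0018018.

0.0018018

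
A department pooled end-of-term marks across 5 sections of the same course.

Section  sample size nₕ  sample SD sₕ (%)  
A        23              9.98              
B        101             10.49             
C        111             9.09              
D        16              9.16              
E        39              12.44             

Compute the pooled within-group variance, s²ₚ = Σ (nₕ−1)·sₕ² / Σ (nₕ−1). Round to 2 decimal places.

Degrees of freedom: 22 + 100 + 110 + 15 + 38 = 285.
Σ(nₕ−1)sₕ² = 22·99.6004 + 100·110.0401 + 110·82.6281 + 15·83.9056 + 38·154.7536 = 29423.5306.
s²ₚ = 29423.5306 / 285 = 103.2405... → 103.24.

103.24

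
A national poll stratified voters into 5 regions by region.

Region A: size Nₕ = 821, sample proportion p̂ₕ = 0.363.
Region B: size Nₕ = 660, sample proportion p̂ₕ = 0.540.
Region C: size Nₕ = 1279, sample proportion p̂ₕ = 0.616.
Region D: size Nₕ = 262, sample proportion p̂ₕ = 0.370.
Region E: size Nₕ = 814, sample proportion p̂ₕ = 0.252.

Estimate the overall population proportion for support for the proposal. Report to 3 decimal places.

0.455

N = 821 + 660 + 1279 + 262 + 814 = 3836.
Overall proportion = Σ (Nₕ/N)·p̂ₕ.
Σ Nₕp̂ₕ = 298.023 + 356.4 + 787.864 + 96.94 + 205.128 = 1744.355.
1744.355 / 3836 = 0.45473... → 0.455.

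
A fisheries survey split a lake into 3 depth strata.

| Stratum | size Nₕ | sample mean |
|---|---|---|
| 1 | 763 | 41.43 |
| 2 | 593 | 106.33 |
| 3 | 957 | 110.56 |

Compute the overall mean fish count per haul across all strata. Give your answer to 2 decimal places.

N = 763 + 593 + 957 = 2313.
The stratified mean weights each stratum mean by its population share Nₕ/N.
Σ Nₕx̄ₕ = 763·41.43 + 593·106.33 + 957·110.56 = 31611.09 + 63053.69 + 105805.92 = 200470.7.
Divide by N: 200470.7 / 2313 = 86.6713... → 86.67.

86.67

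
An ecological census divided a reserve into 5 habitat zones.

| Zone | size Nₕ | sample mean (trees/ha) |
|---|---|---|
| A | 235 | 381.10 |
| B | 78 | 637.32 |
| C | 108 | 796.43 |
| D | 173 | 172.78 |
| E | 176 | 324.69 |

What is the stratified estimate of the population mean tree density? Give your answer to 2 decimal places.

x̄_st = (Σ Nₕx̄ₕ) / (Σ Nₕ) = (235·381.10 + 78·637.32 + 108·796.43 + 173·172.78 + 176·324.69) / 770
= 312320.28 / 770 = 405.6108... → 405.61.

405.61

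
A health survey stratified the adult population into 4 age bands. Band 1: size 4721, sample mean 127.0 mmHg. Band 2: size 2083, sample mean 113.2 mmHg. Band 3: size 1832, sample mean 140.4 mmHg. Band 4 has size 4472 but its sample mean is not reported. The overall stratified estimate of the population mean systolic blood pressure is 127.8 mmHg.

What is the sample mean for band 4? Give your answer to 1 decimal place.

130.3

N = 4721 + 2083 + 1832 + 4472 = 13108.
Overall total = μ·N = 127.8·13108 = 1675202.4.
Subtract the known strata: 4721·127.0 + 2083·113.2 + 1832·140.4 = 1092575.4.
Remaining total for band 4: 1675202.4 − 1092575.4 = 582627.
Divide by its size: 582627 / 4472 = 130.283... → 130.3.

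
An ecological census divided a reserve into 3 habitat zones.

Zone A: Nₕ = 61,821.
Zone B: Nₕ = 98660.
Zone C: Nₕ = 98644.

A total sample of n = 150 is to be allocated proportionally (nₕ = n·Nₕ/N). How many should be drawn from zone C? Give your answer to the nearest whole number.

N = 61821 + 98660 + 98644 = 259125.
n_C = 150·98644/259125 = 57.102... → 57.

57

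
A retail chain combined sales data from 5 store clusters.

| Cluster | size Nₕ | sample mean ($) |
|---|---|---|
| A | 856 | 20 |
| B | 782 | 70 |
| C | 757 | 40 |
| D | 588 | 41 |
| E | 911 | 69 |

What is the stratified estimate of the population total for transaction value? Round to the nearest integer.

189107

Population total = Σ Nₕ·x̄ₕ (each stratum's size times its mean).
856·20 + 782·70 + 757·40 + 588·41 + 911·69 = 17120 + 54740 + 30280 + 24108 + 62859 = 189107.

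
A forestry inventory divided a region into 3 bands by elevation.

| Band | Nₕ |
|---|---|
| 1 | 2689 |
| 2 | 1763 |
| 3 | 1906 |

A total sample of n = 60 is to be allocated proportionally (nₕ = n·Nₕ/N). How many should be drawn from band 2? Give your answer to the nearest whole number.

17

Share of band 2 = 1763/6358 = 0.27729.
Allocate 60 × 0.27729 = 16.637... → 17.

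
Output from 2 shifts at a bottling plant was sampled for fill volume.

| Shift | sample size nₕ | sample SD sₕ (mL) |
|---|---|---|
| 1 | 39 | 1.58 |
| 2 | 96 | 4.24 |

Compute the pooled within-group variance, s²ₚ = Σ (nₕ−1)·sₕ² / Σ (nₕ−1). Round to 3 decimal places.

13.554

1: (39−1)·1.58² = 38·2.4964 = 94.8632
2: (96−1)·4.24² = 95·17.9776 = 1707.872
Numerator = 1802.7352; denominator = Σ(nₕ−1) = 133.
s²ₚ = 1802.7352/133 = 13.5544 → 13.554.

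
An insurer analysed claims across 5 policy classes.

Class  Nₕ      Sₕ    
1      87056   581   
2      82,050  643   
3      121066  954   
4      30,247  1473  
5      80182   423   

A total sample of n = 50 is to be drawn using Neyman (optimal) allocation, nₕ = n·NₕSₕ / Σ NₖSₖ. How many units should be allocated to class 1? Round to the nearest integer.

9

Σ NₕSₕ = 87056·581 + 82050·643 + 121066·954 + 30247·1473 + 80182·423 = 297305467.
Share for 1: 50579536/297305467 = 0.17013.
n_1 = 50 × 0.17013 = 8.506... → 9.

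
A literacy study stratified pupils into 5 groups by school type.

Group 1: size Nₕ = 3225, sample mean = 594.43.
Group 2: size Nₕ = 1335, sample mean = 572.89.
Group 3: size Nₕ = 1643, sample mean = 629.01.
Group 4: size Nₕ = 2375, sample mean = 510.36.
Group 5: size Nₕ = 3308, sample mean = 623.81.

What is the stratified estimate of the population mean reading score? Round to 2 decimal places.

588.17

N = 3225 + 1335 + 1643 + 2375 + 3308 = 11886.
Overall mean = Σ (Nₕ/N)·x̄ₕ — weight by population share, not a simple average.
Σ Nₕx̄ₕ = 3225·594.43 + 1335·572.89 + 1643·629.01 + 2375·510.36 + 3308·623.81 = 1917036.75 + 764808.15 + 1033463.43 + 1212105 + 2063563.48 = 6990976.81.
Divide by N: 6990976.81 / 11886 = 588.1690... → 588.17.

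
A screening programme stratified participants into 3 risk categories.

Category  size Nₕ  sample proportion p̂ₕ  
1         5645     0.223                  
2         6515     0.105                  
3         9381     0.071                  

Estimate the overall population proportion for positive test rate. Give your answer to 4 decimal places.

0.1211

Wₕ = Nₕ/N with N = 21541: 0.2621, 0.3024, 0.4355.
p̂_st = 0.2621·0.223 + 0.3024·0.105 + 0.4355·0.071 ≈ 0.121116... → 0.1211.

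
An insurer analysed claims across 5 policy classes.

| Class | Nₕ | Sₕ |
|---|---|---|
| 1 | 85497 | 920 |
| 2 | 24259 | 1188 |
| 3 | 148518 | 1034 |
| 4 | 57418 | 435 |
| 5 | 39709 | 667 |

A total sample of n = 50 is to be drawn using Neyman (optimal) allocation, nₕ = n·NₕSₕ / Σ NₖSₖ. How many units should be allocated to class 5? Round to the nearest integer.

4

Σ NₕSₕ = 85497·920 + 24259·1188 + 148518·1034 + 57418·435 + 39709·667 = 312507277.
Share for 5: 26485903/312507277 = 0.08475.
n_5 = 50 × 0.08475 = 4.238... → 4.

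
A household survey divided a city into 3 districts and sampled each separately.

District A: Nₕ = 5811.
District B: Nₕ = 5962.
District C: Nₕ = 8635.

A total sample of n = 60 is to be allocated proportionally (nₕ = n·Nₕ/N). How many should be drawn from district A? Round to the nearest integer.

17

N = 5811 + 5962 + 8635 = 20408.
n_A = 60·5811/20408 = 17.084... → 17.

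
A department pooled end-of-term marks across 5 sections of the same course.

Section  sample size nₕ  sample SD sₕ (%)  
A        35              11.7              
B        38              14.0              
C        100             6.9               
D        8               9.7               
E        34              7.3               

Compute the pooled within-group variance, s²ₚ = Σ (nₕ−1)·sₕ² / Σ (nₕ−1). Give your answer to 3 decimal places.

90.652

A: (35−1)·11.7² = 34·136.89 = 4654.26
B: (38−1)·14.0² = 37·196 = 7252
C: (100−1)·6.9² = 99·47.61 = 4713.39
D: (8−1)·9.7² = 7·94.09 = 658.63
E: (34−1)·7.3² = 33·53.29 = 1758.57
Numerator = 19036.85; denominator = Σ(nₕ−1) = 210.
s²ₚ = 19036.85/210 = 90.65167... → 90.652.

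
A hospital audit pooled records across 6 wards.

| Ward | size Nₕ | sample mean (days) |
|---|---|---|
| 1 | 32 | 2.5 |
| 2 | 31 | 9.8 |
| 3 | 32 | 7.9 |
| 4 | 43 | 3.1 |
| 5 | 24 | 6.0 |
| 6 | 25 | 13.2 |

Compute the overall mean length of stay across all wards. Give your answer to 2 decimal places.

N = 32 + 31 + 32 + 43 + 24 + 25 = 187.
Overall mean = Σ (Nₕ/N)·x̄ₕ — weight by population share, not a simple average.
Σ Nₕx̄ₕ = 32·2.5 + 31·9.8 + 32·7.9 + 43·3.1 + 24·6.0 + 25·13.2 = 80 + 303.8 + 252.8 + 133.3 + 144 + 330 = 1243.9.
Divide by N: 1243.9 / 187 = 6.6519... → 6.65.

6.65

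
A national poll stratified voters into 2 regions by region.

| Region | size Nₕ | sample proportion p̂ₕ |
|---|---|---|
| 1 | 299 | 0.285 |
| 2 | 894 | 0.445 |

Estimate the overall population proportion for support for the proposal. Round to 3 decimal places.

Wₕ = Nₕ/N with N = 1193: 0.2506, 0.7494.
p̂_st = 0.2506·0.285 + 0.7494·0.445 ≈ 0.40490... → 0.405.

0.405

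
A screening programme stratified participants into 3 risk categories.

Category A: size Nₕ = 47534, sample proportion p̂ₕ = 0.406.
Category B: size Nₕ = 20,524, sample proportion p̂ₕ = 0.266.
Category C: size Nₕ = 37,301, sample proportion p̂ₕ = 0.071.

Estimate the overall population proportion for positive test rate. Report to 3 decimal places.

Wₕ = Nₕ/N with N = 105359: 0.4512, 0.1948, 0.3540.
p̂_st = 0.4512·0.406 + 0.1948·0.266 + 0.3540·0.071 ≈ 0.26013... → 0.260.

0.260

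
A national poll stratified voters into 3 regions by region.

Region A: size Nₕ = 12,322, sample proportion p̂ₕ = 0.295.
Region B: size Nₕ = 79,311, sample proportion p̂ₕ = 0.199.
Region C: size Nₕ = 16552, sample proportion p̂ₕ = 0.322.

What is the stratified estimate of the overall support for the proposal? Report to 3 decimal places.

Wₕ = Nₕ/N with N = 108185: 0.1139, 0.7331, 0.1530.
p̂_st = 0.1139·0.295 + 0.7331·0.199 + 0.1530·0.322 ≈ 0.22875... → 0.229.

0.229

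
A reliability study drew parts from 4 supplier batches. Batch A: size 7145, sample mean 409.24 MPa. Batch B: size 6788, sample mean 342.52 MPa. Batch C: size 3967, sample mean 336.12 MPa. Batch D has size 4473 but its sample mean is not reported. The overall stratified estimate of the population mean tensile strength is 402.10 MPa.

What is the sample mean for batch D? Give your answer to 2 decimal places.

539.63

N = 7145 + 6788 + 3967 + 4473 = 22373.
Overall total = μ·N = 402.10·22373 = 8996183.3.
Subtract the known strata: 7145·409.24 + 6788·342.52 + 3967·336.12 = 6582433.6.
Remaining total for batch D: 8996183.3 − 6582433.6 = 2413749.7.
Divide by its size: 2413749.7 / 4473 = 539.6266... → 539.63.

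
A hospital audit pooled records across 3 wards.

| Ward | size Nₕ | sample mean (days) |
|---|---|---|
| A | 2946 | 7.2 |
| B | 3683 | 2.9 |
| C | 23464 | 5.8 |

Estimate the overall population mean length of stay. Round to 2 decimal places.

x̄_st = (Σ Nₕx̄ₕ) / (Σ Nₕ) = (2946·7.2 + 3683·2.9 + 23464·5.8) / 30093
= 167983.1 / 30093 = 5.5821... → 5.58.

5.58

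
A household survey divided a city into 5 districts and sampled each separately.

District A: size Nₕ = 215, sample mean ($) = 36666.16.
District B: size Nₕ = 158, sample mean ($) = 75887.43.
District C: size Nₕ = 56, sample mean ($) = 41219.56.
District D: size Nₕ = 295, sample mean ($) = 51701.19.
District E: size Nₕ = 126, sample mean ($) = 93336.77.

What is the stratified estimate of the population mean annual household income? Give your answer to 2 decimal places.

57875.32

N = 850; weights Wₕ = Nₕ/N = (0.2529, 0.1859, 0.0659, 0.3471, 0.1482).
x̄_st = Σ Wₕ·x̄ₕ = 0.2529·36666.16 + 0.1859·75887.43 + 0.0659·41219.56 + 0.3471·51701.19 + 0.1482·93336.77 ≈ 57875.3150...
→ 57875.32.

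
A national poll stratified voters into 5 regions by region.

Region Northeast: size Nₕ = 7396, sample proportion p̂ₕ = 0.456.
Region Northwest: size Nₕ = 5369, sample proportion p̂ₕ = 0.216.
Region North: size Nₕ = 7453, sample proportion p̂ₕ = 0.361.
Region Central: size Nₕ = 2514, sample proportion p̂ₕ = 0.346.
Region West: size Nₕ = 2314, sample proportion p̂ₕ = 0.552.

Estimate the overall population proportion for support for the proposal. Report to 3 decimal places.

Wₕ = Nₕ/N with N = 25046: 0.2953, 0.2144, 0.2976, 0.1004, 0.0924.
p̂_st = 0.2953·0.456 + 0.2144·0.216 + 0.2976·0.361 + 0.1004·0.346 + 0.0924·0.552 ≈ 0.37411... → 0.374.

0.374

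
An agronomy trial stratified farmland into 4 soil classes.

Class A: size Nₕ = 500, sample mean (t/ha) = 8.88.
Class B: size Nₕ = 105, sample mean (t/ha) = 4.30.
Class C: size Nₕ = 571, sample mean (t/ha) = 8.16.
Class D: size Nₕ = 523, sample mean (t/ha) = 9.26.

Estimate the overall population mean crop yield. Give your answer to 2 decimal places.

8.47

N = 1699; weights Wₕ = Nₕ/N = (0.2943, 0.0618, 0.3361, 0.3078).
x̄_st = Σ Wₕ·x̄ₕ = 0.2943·8.88 + 0.0618·4.30 + 0.3361·8.16 + 0.3078·9.26 ≈ 8.4719...
→ 8.47.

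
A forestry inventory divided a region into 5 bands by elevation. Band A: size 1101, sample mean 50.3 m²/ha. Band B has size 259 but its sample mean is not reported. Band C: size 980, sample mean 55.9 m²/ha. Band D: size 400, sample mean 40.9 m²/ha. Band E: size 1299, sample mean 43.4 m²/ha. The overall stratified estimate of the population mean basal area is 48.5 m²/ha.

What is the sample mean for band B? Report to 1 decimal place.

Σ Nₕx̄ₕ = N·μ, so 259·x̄_B = 4039·48.5 − (1101·50.3 + 980·55.9 + 400·40.9 + 1299·43.4).
= 195891.5 − 182898.9 = 12992.6.
x̄_B = 12992.6 / 259 = 50.164... → 50.2.

50.2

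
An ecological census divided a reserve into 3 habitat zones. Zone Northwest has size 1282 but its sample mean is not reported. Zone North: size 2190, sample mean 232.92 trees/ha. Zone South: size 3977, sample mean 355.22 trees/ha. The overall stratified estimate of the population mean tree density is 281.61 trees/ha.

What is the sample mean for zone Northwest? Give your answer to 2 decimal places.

136.43

Σ Nₕx̄ₕ = N·μ, so 1282·x̄_Northwest = 7449·281.61 − (2190·232.92 + 3977·355.22).
= 2097712.89 − 1922804.74 = 174908.15.
x̄_Northwest = 174908.15 / 1282 = 136.4338... → 136.43.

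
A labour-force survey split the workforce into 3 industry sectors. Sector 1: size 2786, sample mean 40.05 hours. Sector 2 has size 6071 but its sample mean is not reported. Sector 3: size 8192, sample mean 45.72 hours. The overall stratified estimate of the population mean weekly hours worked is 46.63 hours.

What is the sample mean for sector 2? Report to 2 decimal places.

50.88

N = 2786 + 6071 + 8192 = 17049.
Overall total = μ·N = 46.63·17049 = 794994.87.
Subtract the known strata: 2786·40.05 + 8192·45.72 = 486117.54.
Remaining total for sector 2: 794994.87 − 486117.54 = 308877.33.
Divide by its size: 308877.33 / 6071 = 50.8775... → 50.88.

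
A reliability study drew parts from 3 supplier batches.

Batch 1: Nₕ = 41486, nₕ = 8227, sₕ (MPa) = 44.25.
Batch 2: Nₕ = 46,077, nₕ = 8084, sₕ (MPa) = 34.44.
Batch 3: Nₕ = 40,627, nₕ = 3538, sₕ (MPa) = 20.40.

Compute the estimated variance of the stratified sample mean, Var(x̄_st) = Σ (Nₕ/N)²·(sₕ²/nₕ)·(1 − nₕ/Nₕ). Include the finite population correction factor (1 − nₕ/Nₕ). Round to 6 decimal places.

0.046401

N = 128190; Wₕ = Nₕ/N.
batch 1: (41486/128190)²·44.25²/8227·(1 − 8227/41486) = 0.019984234
batch 2: (46077/128190)²·34.44²/8084·(1 − 8084/46077) = 0.015630737
batch 3: (40627/128190)²·20.40²/3538·(1 − 3538/40627) = 0.010785843
Sum = 0.046400814 → 0.046401.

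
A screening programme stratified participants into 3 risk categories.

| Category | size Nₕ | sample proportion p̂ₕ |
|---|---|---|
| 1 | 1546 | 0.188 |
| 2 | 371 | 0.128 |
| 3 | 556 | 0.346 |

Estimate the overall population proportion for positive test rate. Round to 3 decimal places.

Wₕ = Nₕ/N with N = 2473: 0.6252, 0.1500, 0.2248.
p̂_st = 0.6252·0.188 + 0.1500·0.128 + 0.2248·0.346 ≈ 0.21452... → 0.215.

0.215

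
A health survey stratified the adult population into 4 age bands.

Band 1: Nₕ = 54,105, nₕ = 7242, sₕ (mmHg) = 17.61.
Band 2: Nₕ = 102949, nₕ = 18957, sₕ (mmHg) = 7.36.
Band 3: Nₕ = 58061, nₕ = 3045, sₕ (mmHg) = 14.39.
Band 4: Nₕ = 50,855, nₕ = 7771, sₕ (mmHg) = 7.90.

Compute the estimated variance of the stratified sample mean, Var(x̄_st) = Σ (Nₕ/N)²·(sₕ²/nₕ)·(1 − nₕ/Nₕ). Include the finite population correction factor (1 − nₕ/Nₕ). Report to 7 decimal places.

N = 265970; Wₕ = Nₕ/N.
band 1: (54105/265970)²·17.61²/7242·(1 − 7242/54105) = 0.0015348374
band 2: (102949/265970)²·7.36²/18957·(1 − 18957/102949) = 0.0003492857
band 3: (58061/265970)²·14.39²/3045·(1 − 3045/58061) = 0.0030707362
band 4: (50855/265970)²·7.90²/7771·(1 − 7771/50855) = 0.0002487492
Sum = 0.0052036084 → 0.0052036.

0.0052036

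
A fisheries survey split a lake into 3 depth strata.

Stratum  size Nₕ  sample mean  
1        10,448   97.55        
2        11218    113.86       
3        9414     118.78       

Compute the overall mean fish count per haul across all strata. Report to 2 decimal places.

109.87

x̄_st = (Σ Nₕx̄ₕ) / (Σ Nₕ) = (10448·97.55 + 11218·113.86 + 9414·118.78) / 31080
= 3414678.8 / 31080 = 109.8674... → 109.87.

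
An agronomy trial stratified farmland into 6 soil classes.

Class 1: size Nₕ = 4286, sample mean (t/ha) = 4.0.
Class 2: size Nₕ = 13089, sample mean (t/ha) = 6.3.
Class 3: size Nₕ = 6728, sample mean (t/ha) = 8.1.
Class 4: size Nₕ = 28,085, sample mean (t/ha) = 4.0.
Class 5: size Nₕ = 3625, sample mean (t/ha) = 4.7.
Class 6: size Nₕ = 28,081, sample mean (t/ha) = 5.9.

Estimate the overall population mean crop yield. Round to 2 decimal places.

N = 4286 + 13089 + 6728 + 28085 + 3625 + 28081 = 83894.
Weight each subgroup mean by Nₕ/N and sum.
Σ Nₕx̄ₕ = 4286·4.0 + 13089·6.3 + 6728·8.1 + 28085·4.0 + 3625·4.7 + 28081·5.9 = 17144 + 82460.7 + 54496.8 + 112340 + 17037.5 + 165677.9 = 449156.9.
Divide by N: 449156.9 / 83894 = 5.3539... → 5.35.

5.35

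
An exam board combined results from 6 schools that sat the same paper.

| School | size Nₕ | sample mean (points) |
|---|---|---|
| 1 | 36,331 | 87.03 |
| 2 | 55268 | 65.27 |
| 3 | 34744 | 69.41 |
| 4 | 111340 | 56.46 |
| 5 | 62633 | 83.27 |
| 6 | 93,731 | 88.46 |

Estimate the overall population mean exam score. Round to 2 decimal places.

N = 394047; weights Wₕ = Nₕ/N = (0.0922, 0.1403, 0.0882, 0.2826, 0.1589, 0.2379).
x̄_st = Σ Wₕ·x̄ₕ = 0.0922·87.03 + 0.1403·65.27 + 0.0882·69.41 + 0.2826·56.46 + 0.1589·83.27 + 0.2379·88.46 ≈ 73.5292...
→ 73.53.

73.53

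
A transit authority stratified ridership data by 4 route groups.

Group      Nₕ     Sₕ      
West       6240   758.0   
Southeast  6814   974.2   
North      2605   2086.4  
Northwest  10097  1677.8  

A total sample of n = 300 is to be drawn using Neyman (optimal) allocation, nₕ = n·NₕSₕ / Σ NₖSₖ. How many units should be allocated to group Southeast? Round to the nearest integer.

59

West: NₕSₕ = 6240·758.0 = 4729920
Southeast: NₕSₕ = 6814·974.2 = 6638198.8
North: NₕSₕ = 2605·2086.4 = 5435072
Northwest: NₕSₕ = 10097·1677.8 = 16940746.6
Σ NₕSₕ = 33743937.4.
n_Southeast = 300·6638198.8/33743937.4 = 59.017... → 59.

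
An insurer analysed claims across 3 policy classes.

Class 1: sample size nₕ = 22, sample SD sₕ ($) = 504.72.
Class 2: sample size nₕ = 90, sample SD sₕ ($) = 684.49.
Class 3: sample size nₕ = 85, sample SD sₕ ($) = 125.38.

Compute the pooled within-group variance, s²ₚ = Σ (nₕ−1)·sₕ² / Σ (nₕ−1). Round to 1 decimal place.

1: (22−1)·504.72² = 21·254742.2784 = 5349587.8464
2: (90−1)·684.49² = 89·468526.5601 = 41698863.8489
3: (85−1)·125.38² = 84·15720.1444 = 1320492.1296
Numerator = 48368943.8249; denominator = Σ(nₕ−1) = 194.
s²ₚ = 48368943.8249/194 = 249324.453... → 249324.5.

249324.5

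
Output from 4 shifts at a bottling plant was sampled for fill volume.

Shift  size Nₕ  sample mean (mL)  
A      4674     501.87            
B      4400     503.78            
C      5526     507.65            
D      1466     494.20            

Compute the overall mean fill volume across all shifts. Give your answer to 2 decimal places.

N = 4674 + 4400 + 5526 + 1466 = 16066.
Overall mean = Σ (Nₕ/N)·x̄ₕ — weight by population share, not a simple average.
Σ Nₕx̄ₕ = 4674·501.87 + 4400·503.78 + 5526·507.65 + 1466·494.20 = 2345740.38 + 2216632 + 2805273.9 + 724497.2 = 8092143.48.
Divide by N: 8092143.48 / 16066 = 503.6813... → 503.68.

503.68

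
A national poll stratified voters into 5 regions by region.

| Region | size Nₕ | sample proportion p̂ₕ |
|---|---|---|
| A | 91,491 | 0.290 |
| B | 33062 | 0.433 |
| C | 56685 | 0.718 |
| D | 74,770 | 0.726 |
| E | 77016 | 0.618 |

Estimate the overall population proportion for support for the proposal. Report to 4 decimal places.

N = 91491 + 33062 + 56685 + 74770 + 77016 = 333024.
Overall proportion = Σ (Nₕ/N)·p̂ₕ.
Σ Nₕp̂ₕ = 26532.39 + 14315.846 + 40699.83 + 54283.02 + 47595.888 = 183426.974.
183426.974 / 333024 = 0.550792... → 0.5508.

0.5508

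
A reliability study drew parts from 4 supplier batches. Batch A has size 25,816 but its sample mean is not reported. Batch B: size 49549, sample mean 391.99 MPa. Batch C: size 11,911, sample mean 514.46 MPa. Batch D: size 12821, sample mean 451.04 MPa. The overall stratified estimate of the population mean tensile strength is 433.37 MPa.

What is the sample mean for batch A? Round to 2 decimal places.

466.60

N = 25816 + 49549 + 11911 + 12821 = 100097.
Overall total = μ·N = 433.37·100097 = 43379036.89.
Subtract the known strata: 49549·391.99 + 11911·514.46 + 12821·451.04 = 31333229.41.
Remaining total for batch A: 43379036.89 − 31333229.41 = 12045807.48.
Divide by its size: 12045807.48 / 25816 = 466.6024... → 466.60.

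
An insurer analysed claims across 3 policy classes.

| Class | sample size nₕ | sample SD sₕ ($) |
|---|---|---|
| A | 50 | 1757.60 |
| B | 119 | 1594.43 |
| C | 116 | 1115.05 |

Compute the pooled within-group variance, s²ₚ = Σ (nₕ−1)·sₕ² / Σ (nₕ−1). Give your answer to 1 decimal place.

A: (50−1)·1757.60² = 49·3089157.76 = 151368730.24
B: (119−1)·1594.43² = 118·2542207.0249 = 299980428.9382
C: (116−1)·1115.05² = 115·1243336.5025 = 142983697.7875
Numerator = 594332856.9657; denominator = Σ(nₕ−1) = 282.
s²ₚ = 594332856.9657/282 = 2107563.323... → 2107563.3.

2107563.3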